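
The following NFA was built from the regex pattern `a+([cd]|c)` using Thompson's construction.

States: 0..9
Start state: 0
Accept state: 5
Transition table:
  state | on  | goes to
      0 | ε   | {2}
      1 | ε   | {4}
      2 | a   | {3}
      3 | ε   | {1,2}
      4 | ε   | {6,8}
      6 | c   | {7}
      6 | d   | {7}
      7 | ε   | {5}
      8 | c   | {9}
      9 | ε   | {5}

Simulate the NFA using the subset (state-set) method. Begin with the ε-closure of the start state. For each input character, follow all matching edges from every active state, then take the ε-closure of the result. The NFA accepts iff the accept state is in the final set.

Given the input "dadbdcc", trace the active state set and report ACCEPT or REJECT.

Answer: REJECT

Derivation:
S₀ = ε-closure({0}) = {0,2}
'd' @ 1: {}  — no active states
rest 'adbdcc' ignored (set empty)
after full input: {}  (accept=5 not in)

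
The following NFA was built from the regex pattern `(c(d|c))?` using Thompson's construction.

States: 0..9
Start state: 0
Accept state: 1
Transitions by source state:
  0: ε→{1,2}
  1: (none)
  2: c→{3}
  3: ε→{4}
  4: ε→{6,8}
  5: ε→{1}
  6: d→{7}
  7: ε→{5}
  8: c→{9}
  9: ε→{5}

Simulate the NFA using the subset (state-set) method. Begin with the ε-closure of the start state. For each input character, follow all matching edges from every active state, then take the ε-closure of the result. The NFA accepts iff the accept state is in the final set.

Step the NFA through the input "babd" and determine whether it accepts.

start: ε-closure({0}) = {0,1,2}
'b' @ 1: {}  — state set empty
rest 'abd' ignored (set empty)
end set {} — state 1 not in

Answer: REJECT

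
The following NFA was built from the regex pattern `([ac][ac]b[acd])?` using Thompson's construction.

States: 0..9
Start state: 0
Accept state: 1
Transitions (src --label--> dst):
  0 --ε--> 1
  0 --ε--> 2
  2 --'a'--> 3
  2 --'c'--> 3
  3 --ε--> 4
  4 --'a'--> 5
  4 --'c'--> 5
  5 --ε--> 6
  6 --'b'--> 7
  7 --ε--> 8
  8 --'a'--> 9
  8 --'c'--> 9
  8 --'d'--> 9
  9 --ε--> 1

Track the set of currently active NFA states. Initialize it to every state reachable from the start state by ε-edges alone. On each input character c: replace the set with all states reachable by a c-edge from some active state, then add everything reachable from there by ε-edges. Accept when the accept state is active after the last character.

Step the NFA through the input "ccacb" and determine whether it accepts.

start: ε-closure({0}) = {0,1,2}
'c' @ 1: {3,4}
'c' @ 2: {5,6}
'a' @ 3: {}  — no active states
rest 'cb' ignored (set empty)
after full input: {}  (accept=1 not in)

Answer: REJECT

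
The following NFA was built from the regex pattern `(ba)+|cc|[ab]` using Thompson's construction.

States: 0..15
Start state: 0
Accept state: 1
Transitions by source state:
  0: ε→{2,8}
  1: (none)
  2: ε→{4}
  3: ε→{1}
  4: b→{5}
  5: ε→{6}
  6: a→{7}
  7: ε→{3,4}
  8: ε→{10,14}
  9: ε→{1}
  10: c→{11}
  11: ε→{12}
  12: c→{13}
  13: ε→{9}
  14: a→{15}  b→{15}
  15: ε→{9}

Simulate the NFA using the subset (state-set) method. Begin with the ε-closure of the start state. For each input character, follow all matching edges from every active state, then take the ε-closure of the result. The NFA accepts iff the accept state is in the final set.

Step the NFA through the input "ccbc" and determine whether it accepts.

Answer: REJECT

Steps:
start: ε-closure({0}) = {0,2,4,8,10,14}
'c' @ 1: {11,12}
'c' @ 2: {1,9,13}  [accepting]
'b' @ 3: {}  — state set empty
rest 'c' ignored (set empty)
final: {}; accept 1 not in set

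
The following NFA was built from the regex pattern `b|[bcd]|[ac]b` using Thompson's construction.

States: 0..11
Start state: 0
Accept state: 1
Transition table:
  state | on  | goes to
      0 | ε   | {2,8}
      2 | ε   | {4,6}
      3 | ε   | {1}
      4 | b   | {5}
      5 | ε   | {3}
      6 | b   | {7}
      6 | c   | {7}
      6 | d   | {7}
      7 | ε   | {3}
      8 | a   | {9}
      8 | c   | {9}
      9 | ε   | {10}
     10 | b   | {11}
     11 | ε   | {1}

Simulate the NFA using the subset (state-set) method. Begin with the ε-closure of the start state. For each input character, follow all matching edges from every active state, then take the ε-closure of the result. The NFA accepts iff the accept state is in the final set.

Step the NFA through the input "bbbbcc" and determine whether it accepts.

S₀ = ε-closure({0}) = {0,2,4,6,8}
'b' @ 1: {1,3,5,7}  ✓accept
'b' @ 2: {}  — no active states
rest 'bbcc' ignored (set empty)
final: {}; accept 1 not in set

Answer: REJECT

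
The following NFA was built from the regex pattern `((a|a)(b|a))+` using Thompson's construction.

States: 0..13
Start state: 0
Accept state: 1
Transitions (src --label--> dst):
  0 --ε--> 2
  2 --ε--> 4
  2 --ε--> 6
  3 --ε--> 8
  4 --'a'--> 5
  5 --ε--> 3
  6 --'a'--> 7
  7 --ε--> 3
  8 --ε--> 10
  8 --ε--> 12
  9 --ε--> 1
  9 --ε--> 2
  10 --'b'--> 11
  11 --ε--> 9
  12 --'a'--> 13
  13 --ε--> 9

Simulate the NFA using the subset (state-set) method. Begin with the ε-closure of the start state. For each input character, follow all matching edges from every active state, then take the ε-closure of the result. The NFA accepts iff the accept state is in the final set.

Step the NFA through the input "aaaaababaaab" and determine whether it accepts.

S₀ = ε-closure({0}) = {0,2,4,6}
'a' @ 1: {3,5,7,8,10,12}
'a' @ 2: {1,2,4,6,9,13}  ✓accept
'a' @ 3: {3,5,7,8,10,12}
'a' @ 4: {1,2,4,6,9,13}  ✓accept
'a' @ 5: {3,5,7,8,10,12}
'b' @ 6: {1,2,4,6,9,11}  ✓accept
'a' @ 7: {3,5,7,8,10,12}
'b' @ 8: {1,2,4,6,9,11}  ✓accept
'a' @ 9: {3,5,7,8,10,12}
'a' @ 10: {1,2,4,6,9,13}  ✓accept
'a' @ 11: {3,5,7,8,10,12}
'b' @ 12: {1,2,4,6,9,11}  ✓accept
final: {1,2,4,6,9,11}; accept 1 in set

Answer: ACCEPT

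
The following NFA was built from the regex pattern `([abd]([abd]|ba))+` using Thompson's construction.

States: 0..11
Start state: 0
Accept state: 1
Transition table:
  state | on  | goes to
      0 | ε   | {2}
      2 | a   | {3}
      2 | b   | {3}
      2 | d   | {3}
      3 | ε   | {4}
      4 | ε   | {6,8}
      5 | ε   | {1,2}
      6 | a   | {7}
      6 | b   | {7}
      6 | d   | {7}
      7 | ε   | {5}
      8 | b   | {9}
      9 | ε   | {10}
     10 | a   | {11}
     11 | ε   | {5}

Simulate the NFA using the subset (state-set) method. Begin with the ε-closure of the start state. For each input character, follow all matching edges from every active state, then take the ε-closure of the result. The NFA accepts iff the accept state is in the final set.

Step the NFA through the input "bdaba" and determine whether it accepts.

Answer: ACCEPT

Steps:
start: ε-closure({0}) = {0,2}
'b' @ 1: {3,4,6,8}
'd' @ 2: {1,2,5,7}  (accept∈set)
'a' @ 3: {3,4,6,8}
'b' @ 4: {1,2,5,7,9,10}  (accept∈set)
'a' @ 5: {1,2,3,4,5,6,8,11}  (accept∈set)
after full input: {1,2,3,4,5,6,8,11}  (accept=1 in)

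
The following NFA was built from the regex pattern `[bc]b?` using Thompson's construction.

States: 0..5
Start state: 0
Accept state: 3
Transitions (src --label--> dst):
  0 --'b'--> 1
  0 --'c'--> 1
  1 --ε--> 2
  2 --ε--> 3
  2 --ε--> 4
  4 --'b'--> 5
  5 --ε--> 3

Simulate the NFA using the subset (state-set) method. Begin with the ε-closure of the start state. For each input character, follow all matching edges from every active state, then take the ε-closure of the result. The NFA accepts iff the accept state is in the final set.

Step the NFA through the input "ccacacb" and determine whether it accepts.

Answer: REJECT

Trace:
initial (ε-close {0}): {0}
'c' @ 1: {1,2,3,4}  (accept∈set)
'c' @ 2: {}  — no active states
rest 'acacb' ignored (set empty)
final: {}; accept 3 not in set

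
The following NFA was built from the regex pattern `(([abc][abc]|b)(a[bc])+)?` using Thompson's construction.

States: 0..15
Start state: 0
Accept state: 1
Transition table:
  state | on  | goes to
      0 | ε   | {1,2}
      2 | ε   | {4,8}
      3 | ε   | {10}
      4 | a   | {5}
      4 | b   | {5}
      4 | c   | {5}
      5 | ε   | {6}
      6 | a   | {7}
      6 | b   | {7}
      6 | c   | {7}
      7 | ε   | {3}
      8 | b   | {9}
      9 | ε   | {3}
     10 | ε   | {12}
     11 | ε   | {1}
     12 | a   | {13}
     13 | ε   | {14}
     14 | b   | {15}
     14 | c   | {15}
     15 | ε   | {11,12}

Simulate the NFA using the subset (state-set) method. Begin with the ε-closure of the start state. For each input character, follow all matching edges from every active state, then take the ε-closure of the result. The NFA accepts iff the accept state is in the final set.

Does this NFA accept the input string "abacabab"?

start: ε-closure({0}) = {0,1,2,4,8}
'a' @ 1: {5,6}
'b' @ 2: {3,7,10,12}
'a' @ 3: {13,14}
'c' @ 4: {1,11,12,15}  [accepting]
'a' @ 5: {13,14}
'b' @ 6: {1,11,12,15}  [accepting]
'a' @ 7: {13,14}
'b' @ 8: {1,11,12,15}  [accepting]
after full input: {1,11,12,15}  (accept=1 in)

Answer: ACCEPT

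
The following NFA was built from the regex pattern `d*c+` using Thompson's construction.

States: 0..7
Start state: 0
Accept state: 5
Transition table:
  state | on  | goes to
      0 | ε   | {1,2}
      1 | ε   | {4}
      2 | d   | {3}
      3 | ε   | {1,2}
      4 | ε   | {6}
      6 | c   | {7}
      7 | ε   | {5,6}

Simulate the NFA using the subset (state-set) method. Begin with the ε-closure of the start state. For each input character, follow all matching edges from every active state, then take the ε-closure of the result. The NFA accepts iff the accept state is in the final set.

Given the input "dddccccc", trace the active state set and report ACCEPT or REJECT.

Answer: ACCEPT

Steps:
initial (ε-close {0}): {0,1,2,4,6}
'd' @ 1: {1,2,3,4,6}
'd' @ 2: {1,2,3,4,6}
'd' @ 3: {1,2,3,4,6}
'c' @ 4: {5,6,7}  [accepting]
'c' @ 5: {5,6,7}  [accepting]
'c' @ 6: {5,6,7}  [accepting]
'c' @ 7: {5,6,7}  [accepting]
'c' @ 8: {5,6,7}  [accepting]
after full input: {5,6,7}  (accept=5 in)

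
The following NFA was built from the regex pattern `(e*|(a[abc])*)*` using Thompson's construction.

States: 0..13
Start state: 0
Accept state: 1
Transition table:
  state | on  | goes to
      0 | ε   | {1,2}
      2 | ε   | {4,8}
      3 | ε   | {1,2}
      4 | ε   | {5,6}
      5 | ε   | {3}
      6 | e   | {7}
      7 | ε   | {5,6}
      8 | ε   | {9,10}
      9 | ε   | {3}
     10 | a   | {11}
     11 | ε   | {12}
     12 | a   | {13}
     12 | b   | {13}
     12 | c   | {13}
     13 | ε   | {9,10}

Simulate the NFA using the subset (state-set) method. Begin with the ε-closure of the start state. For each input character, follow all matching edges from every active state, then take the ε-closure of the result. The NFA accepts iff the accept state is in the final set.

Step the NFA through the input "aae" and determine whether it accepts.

initial (ε-close {0}): {0,1,2,3,4,5,6,8,9,10}
'a' @ 1: {11,12}
'a' @ 2: {1,2,3,4,5,6,8,9,10,13}  (accept∈set)
'e' @ 3: {1,2,3,4,5,6,7,8,9,10}  (accept∈set)
after full input: {1,2,3,4,5,6,7,8,9,10}  (accept=1 in)

Answer: ACCEPT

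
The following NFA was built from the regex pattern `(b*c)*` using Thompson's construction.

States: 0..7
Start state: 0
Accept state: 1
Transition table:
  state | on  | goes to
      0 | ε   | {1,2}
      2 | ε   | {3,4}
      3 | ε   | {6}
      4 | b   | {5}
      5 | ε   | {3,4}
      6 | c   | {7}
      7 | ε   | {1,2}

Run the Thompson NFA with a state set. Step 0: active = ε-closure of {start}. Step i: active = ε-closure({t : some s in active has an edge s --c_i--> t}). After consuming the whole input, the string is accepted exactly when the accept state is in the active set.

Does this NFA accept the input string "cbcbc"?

Answer: ACCEPT

Derivation:
initial (ε-close {0}): {0,1,2,3,4,6}
'c' @ 1: {1,2,3,4,6,7}  (accept∈set)
'b' @ 2: {3,4,5,6}
'c' @ 3: {1,2,3,4,6,7}  (accept∈set)
'b' @ 4: {3,4,5,6}
'c' @ 5: {1,2,3,4,6,7}  (accept∈set)
end set {1,2,3,4,6,7} — state 1 in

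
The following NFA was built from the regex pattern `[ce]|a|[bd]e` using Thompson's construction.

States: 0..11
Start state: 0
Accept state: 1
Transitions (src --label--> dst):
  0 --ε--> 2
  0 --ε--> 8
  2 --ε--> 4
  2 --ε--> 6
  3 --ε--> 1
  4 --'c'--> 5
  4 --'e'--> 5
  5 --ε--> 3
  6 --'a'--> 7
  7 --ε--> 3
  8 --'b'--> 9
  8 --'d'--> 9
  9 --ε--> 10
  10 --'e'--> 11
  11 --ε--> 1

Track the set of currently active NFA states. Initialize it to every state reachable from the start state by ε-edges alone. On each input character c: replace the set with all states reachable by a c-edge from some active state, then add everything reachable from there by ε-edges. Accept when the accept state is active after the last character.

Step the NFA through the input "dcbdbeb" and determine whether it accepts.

Answer: REJECT

Steps:
S₀ = ε-closure({0}) = {0,2,4,6,8}
'd' @ 1: {9,10}
'c' @ 2: {}  — state set empty
rest 'bdbeb' ignored (set empty)
final: {}; accept 1 not in set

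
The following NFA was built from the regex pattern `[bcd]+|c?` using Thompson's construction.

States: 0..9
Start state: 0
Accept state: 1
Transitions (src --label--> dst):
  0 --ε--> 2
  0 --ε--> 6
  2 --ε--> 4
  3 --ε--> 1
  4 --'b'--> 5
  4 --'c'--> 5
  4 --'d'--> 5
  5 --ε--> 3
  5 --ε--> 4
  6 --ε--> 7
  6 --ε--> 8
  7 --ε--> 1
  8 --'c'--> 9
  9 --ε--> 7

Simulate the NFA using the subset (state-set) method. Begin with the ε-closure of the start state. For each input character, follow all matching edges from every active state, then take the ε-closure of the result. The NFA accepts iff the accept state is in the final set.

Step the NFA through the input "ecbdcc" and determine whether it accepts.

Answer: REJECT

Steps:
initial (ε-close {0}): {0,1,2,4,6,7,8}
'e' @ 1: {}  — state set empty
rest 'cbdcc' ignored (set empty)
end set {} — state 1 not in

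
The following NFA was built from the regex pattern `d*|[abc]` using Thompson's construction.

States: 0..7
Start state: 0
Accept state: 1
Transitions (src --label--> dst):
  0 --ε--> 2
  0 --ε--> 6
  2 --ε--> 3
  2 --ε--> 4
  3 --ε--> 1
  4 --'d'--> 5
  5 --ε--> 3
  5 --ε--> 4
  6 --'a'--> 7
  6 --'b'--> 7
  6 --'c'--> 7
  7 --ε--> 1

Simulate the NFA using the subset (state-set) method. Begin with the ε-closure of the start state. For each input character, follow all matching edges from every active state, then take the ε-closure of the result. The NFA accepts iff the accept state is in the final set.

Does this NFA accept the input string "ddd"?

S₀ = ε-closure({0}) = {0,1,2,3,4,6}
'd' @ 1: {1,3,4,5}  (accept∈set)
'd' @ 2: {1,3,4,5}  (accept∈set)
'd' @ 3: {1,3,4,5}  (accept∈set)
after full input: {1,3,4,5}  (accept=1 in)

Answer: ACCEPT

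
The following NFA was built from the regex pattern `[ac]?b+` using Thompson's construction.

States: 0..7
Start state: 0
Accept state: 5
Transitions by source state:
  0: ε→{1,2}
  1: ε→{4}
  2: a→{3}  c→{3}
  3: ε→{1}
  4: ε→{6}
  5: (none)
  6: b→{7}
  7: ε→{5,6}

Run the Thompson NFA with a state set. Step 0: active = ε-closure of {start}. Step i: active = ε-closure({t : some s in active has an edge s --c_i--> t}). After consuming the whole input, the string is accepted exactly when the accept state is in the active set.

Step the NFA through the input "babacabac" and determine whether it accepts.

Answer: REJECT

Steps:
start: ε-closure({0}) = {0,1,2,4,6}
'b' @ 1: {5,6,7}  ✓accept
'a' @ 2: {}  — state set empty
rest 'bacabac' ignored (set empty)
after full input: {}  (accept=5 not in)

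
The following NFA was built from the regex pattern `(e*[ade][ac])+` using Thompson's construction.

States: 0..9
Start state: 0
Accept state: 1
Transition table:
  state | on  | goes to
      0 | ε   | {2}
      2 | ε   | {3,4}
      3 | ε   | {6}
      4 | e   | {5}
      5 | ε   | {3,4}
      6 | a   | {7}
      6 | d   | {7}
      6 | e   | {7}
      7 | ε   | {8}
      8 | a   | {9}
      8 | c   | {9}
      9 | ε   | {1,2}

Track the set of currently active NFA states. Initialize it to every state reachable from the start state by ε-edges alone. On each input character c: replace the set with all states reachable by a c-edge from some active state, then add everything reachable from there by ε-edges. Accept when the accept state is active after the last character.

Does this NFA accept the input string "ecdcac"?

start: ε-closure({0}) = {0,2,3,4,6}
'e' @ 1: {3,4,5,6,7,8}
'c' @ 2: {1,2,3,4,6,9}  (accept∈set)
'd' @ 3: {7,8}
'c' @ 4: {1,2,3,4,6,9}  (accept∈set)
'a' @ 5: {7,8}
'c' @ 6: {1,2,3,4,6,9}  (accept∈set)
after full input: {1,2,3,4,6,9}  (accept=1 in)

Answer: ACCEPT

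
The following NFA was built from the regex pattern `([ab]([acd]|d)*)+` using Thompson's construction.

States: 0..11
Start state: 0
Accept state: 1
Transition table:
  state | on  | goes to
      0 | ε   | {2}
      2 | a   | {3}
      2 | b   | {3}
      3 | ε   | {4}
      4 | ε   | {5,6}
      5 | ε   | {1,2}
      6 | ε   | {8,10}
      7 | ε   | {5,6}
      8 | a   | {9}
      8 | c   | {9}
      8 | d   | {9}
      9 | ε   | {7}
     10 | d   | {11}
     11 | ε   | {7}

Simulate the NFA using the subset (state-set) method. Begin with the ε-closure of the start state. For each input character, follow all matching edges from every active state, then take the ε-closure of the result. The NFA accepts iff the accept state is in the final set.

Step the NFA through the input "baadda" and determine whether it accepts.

Answer: ACCEPT

Steps:
start: ε-closure({0}) = {0,2}
'b' @ 1: {1,2,3,4,5,6,8,10}  (accept∈set)
'a' @ 2: {1,2,3,4,5,6,7,8,9,10}  (accept∈set)
'a' @ 3: {1,2,3,4,5,6,7,8,9,10}  (accept∈set)
'd' @ 4: {1,2,5,6,7,8,9,10,11}  (accept∈set)
'd' @ 5: {1,2,5,6,7,8,9,10,11}  (accept∈set)
'a' @ 6: {1,2,3,4,5,6,7,8,9,10}  (accept∈set)
end set {1,2,3,4,5,6,7,8,9,10} — state 1 in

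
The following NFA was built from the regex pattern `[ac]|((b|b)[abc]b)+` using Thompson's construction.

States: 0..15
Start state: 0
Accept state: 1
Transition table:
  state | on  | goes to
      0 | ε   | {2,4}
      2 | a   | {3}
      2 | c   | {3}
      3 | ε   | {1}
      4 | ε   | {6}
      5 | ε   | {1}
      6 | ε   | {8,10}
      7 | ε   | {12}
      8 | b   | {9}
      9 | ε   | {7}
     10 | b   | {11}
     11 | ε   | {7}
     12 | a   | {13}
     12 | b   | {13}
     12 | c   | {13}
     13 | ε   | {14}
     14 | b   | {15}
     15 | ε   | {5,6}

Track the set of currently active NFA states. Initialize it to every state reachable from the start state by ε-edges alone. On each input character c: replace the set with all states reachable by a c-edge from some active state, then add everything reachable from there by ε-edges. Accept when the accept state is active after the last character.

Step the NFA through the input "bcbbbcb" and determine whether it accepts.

Answer: REJECT

Derivation:
start: ε-closure({0}) = {0,2,4,6,8,10}
'b' @ 1: {7,9,11,12}
'c' @ 2: {13,14}
'b' @ 3: {1,5,6,8,10,15}  ✓accept
'b' @ 4: {7,9,11,12}
'b' @ 5: {13,14}
'c' @ 6: {}  — no active states
rest 'b' ignored (set empty)
after full input: {}  (accept=1 not in)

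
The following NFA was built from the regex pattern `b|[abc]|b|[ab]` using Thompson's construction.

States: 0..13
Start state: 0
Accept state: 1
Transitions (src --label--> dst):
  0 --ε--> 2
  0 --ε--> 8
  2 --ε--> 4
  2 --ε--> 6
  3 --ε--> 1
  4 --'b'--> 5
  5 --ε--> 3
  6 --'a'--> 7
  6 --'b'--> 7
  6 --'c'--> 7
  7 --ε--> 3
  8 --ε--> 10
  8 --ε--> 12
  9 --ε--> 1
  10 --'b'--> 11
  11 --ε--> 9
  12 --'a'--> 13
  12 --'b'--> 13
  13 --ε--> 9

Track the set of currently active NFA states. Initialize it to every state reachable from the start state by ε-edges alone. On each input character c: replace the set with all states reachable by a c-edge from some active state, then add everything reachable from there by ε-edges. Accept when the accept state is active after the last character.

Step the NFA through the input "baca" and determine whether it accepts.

S₀ = ε-closure({0}) = {0,2,4,6,8,10,12}
'b' @ 1: {1,3,5,7,9,11,13}  [accepting]
'a' @ 2: {}  — dead — no transitions
rest 'ca' ignored (set empty)
end set {} — state 1 not in

Answer: REJECT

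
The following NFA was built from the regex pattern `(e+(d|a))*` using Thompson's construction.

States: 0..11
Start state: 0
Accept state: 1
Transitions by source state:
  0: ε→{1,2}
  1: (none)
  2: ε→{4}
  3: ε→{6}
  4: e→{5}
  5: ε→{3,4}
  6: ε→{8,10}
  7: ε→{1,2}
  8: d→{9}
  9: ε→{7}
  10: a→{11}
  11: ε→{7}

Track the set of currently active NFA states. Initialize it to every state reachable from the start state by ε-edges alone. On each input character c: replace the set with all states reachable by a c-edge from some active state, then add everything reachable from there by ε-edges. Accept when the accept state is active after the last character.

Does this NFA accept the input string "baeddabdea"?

Answer: REJECT

Trace:
S₀ = ε-closure({0}) = {0,1,2,4}
'b' @ 1: {}  — state set empty
rest 'aeddabdea' ignored (set empty)
end set {} — state 1 not in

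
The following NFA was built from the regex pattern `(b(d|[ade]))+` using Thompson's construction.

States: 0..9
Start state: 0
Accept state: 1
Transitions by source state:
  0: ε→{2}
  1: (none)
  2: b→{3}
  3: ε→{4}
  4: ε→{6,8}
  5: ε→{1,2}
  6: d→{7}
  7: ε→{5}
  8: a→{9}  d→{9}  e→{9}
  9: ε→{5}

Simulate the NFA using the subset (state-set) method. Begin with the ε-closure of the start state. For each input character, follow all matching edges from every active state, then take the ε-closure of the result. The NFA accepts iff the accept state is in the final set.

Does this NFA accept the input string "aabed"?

initial (ε-close {0}): {0,2}
'a' @ 1: {}  — state set empty
rest 'abed' ignored (set empty)
after full input: {}  (accept=1 not in)

Answer: REJECT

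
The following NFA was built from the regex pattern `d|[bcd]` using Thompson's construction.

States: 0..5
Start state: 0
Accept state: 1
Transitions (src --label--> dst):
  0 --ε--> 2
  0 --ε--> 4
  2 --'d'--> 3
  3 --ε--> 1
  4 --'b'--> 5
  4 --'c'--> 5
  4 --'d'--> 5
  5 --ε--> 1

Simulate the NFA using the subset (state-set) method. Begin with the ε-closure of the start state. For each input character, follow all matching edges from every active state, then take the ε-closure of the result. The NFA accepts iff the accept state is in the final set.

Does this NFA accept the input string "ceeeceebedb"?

initial (ε-close {0}): {0,2,4}
'c' @ 1: {1,5}  ✓accept
'e' @ 2: {}  — no active states
rest 'eeceebedb' ignored (set empty)
after full input: {}  (accept=1 not in)

Answer: REJECT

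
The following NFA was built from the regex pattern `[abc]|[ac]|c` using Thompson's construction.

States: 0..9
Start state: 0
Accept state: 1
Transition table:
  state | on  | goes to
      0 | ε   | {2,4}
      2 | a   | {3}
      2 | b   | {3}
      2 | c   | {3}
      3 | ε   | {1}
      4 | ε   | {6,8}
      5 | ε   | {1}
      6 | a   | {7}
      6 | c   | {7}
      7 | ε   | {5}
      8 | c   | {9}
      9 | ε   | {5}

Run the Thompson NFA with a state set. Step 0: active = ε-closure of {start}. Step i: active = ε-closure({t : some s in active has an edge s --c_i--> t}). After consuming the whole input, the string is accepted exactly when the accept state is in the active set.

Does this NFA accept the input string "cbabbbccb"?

Answer: REJECT

Trace:
S₀ = ε-closure({0}) = {0,2,4,6,8}
'c' @ 1: {1,3,5,7,9}  ✓accept
'b' @ 2: {}  — dead — no transitions
rest 'abbbccb' ignored (set empty)
final: {}; accept 1 not in set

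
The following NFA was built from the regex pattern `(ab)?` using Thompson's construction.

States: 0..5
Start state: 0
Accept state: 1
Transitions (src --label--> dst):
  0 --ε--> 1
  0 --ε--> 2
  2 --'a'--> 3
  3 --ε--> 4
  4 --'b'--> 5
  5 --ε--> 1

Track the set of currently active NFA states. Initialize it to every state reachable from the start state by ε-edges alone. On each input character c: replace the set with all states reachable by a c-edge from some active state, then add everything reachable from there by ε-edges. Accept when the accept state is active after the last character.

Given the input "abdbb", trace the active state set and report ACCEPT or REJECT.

start: ε-closure({0}) = {0,1,2}
'a' @ 1: {3,4}
'b' @ 2: {1,5}  ✓accept
'd' @ 3: {}  — no active states
rest 'bb' ignored (set empty)
end set {} — state 1 not in

Answer: REJECT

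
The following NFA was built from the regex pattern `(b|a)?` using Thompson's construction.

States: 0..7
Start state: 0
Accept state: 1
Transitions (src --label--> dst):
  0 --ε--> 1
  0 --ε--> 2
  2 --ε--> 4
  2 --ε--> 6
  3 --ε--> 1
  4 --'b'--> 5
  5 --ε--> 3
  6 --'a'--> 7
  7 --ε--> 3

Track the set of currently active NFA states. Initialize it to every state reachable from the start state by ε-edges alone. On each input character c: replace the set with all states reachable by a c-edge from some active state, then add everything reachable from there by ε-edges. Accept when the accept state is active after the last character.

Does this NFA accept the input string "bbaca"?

Answer: REJECT

Derivation:
start: ε-closure({0}) = {0,1,2,4,6}
'b' @ 1: {1,3,5}  [accepting]
'b' @ 2: {}  — state set empty
rest 'aca' ignored (set empty)
end set {} — state 1 not in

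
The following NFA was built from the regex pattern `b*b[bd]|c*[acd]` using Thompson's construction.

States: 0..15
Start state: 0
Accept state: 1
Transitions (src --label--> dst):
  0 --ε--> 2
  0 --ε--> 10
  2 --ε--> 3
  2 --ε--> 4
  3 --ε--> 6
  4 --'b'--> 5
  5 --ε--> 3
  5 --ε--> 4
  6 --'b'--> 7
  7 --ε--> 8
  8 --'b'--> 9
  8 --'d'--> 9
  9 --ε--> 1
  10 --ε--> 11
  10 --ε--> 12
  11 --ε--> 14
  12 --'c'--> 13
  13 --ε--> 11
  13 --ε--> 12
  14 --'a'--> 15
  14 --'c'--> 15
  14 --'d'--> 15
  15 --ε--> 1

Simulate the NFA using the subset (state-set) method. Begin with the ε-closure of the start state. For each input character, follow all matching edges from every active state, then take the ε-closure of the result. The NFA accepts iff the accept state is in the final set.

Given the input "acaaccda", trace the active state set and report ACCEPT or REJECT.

Answer: REJECT

Derivation:
S₀ = ε-closure({0}) = {0,2,3,4,6,10,11,12,14}
'a' @ 1: {1,15}  (accept∈set)
'c' @ 2: {}  — no active states
rest 'aaccda' ignored (set empty)
after full input: {}  (accept=1 not in)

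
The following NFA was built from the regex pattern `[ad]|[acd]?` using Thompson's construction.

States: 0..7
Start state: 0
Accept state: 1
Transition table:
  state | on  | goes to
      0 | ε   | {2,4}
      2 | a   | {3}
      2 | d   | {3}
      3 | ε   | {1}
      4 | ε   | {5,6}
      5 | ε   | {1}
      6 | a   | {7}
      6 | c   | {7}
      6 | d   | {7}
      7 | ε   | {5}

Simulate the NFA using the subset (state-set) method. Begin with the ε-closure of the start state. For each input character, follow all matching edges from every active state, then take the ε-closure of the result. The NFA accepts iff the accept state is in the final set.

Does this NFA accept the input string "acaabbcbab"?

initial (ε-close {0}): {0,1,2,4,5,6}
'a' @ 1: {1,3,5,7}  (accept∈set)
'c' @ 2: {}  — dead — no transitions
rest 'aabbcbab' ignored (set empty)
end set {} — state 1 not in

Answer: REJECT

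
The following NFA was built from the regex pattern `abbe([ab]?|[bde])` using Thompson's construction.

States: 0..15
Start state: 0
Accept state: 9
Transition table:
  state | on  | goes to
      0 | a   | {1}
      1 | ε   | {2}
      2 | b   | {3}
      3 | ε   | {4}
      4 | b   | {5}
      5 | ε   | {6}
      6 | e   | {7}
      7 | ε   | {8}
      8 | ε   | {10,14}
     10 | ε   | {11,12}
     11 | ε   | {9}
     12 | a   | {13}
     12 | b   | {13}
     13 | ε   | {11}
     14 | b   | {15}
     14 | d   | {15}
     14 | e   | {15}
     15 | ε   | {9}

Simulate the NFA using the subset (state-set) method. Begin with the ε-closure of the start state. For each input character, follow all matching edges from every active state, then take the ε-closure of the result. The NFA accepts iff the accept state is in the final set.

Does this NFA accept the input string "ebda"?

Answer: REJECT

Steps:
start: ε-closure({0}) = {0}
'e' @ 1: {}  — no active states
rest 'bda' ignored (set empty)
final: {}; accept 9 not in set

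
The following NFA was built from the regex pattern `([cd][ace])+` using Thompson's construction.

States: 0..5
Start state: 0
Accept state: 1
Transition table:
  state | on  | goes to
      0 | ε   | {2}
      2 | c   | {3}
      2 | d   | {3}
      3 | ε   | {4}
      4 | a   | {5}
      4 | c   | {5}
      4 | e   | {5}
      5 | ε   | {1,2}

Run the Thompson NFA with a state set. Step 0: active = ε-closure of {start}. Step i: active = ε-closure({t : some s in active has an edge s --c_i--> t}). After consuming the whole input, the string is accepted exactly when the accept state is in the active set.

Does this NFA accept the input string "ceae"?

start: ε-closure({0}) = {0,2}
'c' @ 1: {3,4}
'e' @ 2: {1,2,5}  ✓accept
'a' @ 3: {}  — no active states
rest 'e' ignored (set empty)
end set {} — state 1 not in

Answer: REJECT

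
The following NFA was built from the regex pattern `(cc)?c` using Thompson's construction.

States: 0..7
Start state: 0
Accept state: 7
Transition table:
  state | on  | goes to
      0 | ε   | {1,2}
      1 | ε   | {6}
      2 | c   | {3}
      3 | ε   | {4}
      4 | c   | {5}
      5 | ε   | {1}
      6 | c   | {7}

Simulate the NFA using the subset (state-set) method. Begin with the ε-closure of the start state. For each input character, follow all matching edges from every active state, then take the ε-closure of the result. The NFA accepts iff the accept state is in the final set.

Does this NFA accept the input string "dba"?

Answer: REJECT

Trace:
initial (ε-close {0}): {0,1,2,6}
'd' @ 1: {}  — no active states
rest 'ba' ignored (set empty)
after full input: {}  (accept=7 not in)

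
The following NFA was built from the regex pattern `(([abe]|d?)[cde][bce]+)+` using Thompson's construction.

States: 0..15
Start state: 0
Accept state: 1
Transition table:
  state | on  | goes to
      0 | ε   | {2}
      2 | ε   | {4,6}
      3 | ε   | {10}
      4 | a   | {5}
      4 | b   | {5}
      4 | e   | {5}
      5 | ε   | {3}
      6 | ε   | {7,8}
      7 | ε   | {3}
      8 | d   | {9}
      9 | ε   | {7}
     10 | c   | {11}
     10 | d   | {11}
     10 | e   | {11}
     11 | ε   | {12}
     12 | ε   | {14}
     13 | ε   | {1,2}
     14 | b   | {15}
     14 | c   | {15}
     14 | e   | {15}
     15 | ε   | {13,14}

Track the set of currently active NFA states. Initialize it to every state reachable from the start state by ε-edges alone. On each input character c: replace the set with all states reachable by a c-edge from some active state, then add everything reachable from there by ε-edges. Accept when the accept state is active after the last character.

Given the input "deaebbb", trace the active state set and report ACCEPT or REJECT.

initial (ε-close {0}): {0,2,3,4,6,7,8,10}
'd' @ 1: {3,7,9,10,11,12,14}
'e' @ 2: {1,2,3,4,6,7,8,10,11,12,13,14,15}  ✓accept
'a' @ 3: {3,5,10}
'e' @ 4: {11,12,14}
'b' @ 5: {1,2,3,4,6,7,8,10,13,14,15}  ✓accept
'b' @ 6: {1,2,3,4,5,6,7,8,10,13,14,15}  ✓accept
'b' @ 7: {1,2,3,4,5,6,7,8,10,13,14,15}  ✓accept
end set {1,2,3,4,5,6,7,8,10,13,14,15} — state 1 in

Answer: ACCEPT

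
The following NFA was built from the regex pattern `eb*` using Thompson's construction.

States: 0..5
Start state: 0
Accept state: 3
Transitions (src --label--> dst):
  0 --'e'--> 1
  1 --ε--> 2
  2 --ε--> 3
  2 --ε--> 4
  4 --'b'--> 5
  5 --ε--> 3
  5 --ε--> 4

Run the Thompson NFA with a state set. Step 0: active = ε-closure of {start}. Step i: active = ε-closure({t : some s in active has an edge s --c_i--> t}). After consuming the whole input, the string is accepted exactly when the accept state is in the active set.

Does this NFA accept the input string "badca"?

Answer: REJECT

Derivation:
initial (ε-close {0}): {0}
'b' @ 1: {}  — dead — no transitions
rest 'adca' ignored (set empty)
after full input: {}  (accept=3 not in)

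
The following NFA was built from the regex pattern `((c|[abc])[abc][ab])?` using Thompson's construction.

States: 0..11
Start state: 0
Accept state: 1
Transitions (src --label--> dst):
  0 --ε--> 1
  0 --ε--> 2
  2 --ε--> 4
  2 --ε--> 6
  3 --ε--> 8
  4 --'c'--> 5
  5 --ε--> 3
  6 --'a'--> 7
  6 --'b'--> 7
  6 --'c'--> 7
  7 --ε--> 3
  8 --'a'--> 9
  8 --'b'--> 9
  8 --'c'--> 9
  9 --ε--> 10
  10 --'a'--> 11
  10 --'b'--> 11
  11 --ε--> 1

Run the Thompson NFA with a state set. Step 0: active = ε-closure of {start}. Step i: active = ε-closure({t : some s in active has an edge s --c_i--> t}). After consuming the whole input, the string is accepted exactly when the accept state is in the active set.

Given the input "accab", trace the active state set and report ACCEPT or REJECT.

S₀ = ε-closure({0}) = {0,1,2,4,6}
'a' @ 1: {3,7,8}
'c' @ 2: {9,10}
'c' @ 3: {}  — dead — no transitions
rest 'ab' ignored (set empty)
end set {} — state 1 not in

Answer: REJECT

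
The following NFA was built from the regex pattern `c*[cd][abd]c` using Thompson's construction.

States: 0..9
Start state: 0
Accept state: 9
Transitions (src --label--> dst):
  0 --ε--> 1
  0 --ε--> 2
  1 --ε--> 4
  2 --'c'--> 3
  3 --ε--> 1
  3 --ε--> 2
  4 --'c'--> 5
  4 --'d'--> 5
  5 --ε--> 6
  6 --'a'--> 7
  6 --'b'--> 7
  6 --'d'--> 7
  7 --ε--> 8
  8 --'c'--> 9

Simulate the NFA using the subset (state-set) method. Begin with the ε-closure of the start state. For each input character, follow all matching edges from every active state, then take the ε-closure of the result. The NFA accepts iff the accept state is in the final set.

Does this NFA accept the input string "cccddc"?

S₀ = ε-closure({0}) = {0,1,2,4}
'c' @ 1: {1,2,3,4,5,6}
'c' @ 2: {1,2,3,4,5,6}
'c' @ 3: {1,2,3,4,5,6}
'd' @ 4: {5,6,7,8}
'd' @ 5: {7,8}
'c' @ 6: {9}  (accept∈set)
after full input: {9}  (accept=9 in)

Answer: ACCEPT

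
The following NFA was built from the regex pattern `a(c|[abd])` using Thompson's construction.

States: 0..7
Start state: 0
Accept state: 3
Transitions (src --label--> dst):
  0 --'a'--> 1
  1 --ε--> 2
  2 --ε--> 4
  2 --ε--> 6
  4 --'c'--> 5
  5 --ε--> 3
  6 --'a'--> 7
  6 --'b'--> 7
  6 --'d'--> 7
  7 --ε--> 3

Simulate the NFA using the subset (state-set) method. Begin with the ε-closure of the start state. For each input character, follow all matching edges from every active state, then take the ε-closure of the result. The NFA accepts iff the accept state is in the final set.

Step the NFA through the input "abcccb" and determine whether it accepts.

Answer: REJECT

Derivation:
initial (ε-close {0}): {0}
'a' @ 1: {1,2,4,6}
'b' @ 2: {3,7}  ✓accept
'c' @ 3: {}  — dead — no transitions
rest 'ccb' ignored (set empty)
final: {}; accept 3 not in set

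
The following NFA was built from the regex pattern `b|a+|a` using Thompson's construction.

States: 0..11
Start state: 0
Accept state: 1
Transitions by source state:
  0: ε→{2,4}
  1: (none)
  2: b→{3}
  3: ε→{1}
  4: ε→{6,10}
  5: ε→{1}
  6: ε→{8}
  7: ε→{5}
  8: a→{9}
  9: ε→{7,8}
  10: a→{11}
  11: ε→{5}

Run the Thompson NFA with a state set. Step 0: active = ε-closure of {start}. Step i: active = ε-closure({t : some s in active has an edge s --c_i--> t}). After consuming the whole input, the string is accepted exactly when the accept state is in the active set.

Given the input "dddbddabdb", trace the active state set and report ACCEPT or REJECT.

Answer: REJECT

Steps:
initial (ε-close {0}): {0,2,4,6,8,10}
'd' @ 1: {}  — no active states
rest 'ddbddabdb' ignored (set empty)
end set {} — state 1 not in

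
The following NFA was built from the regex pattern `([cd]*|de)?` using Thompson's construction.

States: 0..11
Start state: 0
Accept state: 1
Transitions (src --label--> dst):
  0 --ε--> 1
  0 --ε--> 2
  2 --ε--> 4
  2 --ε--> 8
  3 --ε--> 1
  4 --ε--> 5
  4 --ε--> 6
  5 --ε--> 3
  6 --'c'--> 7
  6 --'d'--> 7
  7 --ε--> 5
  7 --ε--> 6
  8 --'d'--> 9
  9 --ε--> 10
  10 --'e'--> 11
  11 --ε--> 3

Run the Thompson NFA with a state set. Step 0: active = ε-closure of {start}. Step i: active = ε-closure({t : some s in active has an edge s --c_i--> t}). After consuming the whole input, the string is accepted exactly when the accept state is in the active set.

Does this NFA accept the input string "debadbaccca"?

initial (ε-close {0}): {0,1,2,3,4,5,6,8}
'd' @ 1: {1,3,5,6,7,9,10}  [accepting]
'e' @ 2: {1,3,11}  [accepting]
'b' @ 3: {}  — dead — no transitions
rest 'adbaccca' ignored (set empty)
end set {} — state 1 not in

Answer: REJECT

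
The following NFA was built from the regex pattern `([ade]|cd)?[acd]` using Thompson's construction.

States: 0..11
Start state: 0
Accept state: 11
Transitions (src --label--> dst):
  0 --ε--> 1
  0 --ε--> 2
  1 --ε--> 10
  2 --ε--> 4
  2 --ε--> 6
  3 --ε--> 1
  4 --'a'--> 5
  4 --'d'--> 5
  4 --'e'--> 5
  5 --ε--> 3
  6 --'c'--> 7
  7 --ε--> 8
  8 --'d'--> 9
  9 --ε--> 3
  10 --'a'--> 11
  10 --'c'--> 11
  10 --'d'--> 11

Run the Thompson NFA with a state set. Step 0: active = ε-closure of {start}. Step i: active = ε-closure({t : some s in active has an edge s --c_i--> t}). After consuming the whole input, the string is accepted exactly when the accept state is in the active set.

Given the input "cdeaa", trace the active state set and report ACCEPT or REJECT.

Answer: REJECT

Derivation:
start: ε-closure({0}) = {0,1,2,4,6,10}
'c' @ 1: {7,8,11}  (accept∈set)
'd' @ 2: {1,3,9,10}
'e' @ 3: {}  — state set empty
rest 'aa' ignored (set empty)
final: {}; accept 11 not in set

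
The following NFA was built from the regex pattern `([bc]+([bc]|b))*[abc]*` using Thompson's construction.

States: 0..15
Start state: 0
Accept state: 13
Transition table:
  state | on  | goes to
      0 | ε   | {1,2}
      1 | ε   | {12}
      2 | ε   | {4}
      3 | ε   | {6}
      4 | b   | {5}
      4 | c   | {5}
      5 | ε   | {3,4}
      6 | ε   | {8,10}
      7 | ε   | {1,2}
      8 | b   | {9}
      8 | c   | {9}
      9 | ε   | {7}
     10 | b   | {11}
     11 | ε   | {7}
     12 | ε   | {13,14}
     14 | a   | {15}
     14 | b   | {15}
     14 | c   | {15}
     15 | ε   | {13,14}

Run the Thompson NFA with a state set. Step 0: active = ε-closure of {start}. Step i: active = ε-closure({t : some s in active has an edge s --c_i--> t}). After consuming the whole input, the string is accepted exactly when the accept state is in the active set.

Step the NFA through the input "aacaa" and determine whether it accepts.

start: ε-closure({0}) = {0,1,2,4,12,13,14}
'a' @ 1: {13,14,15}  ✓accept
'a' @ 2: {13,14,15}  ✓accept
'c' @ 3: {13,14,15}  ✓accept
'a' @ 4: {13,14,15}  ✓accept
'a' @ 5: {13,14,15}  ✓accept
end set {13,14,15} — state 13 in

Answer: ACCEPT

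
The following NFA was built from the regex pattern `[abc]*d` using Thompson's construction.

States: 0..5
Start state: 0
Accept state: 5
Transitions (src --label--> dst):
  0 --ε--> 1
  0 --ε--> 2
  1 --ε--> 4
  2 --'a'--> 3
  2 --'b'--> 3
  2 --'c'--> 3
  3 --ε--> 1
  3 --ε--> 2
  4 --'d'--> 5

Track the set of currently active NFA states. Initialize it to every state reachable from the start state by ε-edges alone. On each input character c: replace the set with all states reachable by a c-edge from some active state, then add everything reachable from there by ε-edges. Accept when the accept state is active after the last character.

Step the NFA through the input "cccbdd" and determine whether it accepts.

Answer: REJECT

Derivation:
start: ε-closure({0}) = {0,1,2,4}
'c' @ 1: {1,2,3,4}
'c' @ 2: {1,2,3,4}
'c' @ 3: {1,2,3,4}
'b' @ 4: {1,2,3,4}
'd' @ 5: {5}  [accepting]
'd' @ 6: {}  — dead — no transitions
after full input: {}  (accept=5 not in)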